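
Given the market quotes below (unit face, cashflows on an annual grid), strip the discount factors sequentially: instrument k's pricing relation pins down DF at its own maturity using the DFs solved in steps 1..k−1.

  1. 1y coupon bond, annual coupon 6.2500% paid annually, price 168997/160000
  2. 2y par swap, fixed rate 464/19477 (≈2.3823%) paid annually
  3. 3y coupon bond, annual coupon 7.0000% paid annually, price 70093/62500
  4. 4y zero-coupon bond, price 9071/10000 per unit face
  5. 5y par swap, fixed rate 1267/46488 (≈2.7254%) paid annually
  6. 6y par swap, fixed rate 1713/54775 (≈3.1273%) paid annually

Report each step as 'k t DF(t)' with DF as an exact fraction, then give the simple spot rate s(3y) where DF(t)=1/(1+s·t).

1 1 9941/10000
2 2 596/625
3 3 9207/10000
4 4 9071/10000
5 5 8733/10000
6 6 8287/10000
s(3y) = (1/(9207/10000) − 1)/(3) = 793/27621 ≈ 2.8710%

step 1 [1y] bond c/1=1/16: DF=(168997/160000 − 1/16·(0))/(1+1/16) = 9941/10000 ≈ 0.994100
step 2 [2y] swap r/1=464/19477: DF=(1 − 464/19477·(0.994100))/(1+464/19477) = 596/625 ≈ 0.953600
step 3 [3y] bond c/1=7/100: DF=(70093/62500 − 7/100·(0.994100+0.953600))/(1+7/100) = 9207/10000 ≈ 0.920700
step 4 [4y] zero: DF = P = 9071/10000 ≈ 0.907100
step 5 [5y] swap r/1=1267/46488: DF=(1 − 1267/46488·(0.994100+0.953600+0.920700+0.907100))/(1+1267/46488) = 8733/10000 ≈ 0.873300
step 6 [6y] swap r/1=1713/54775: DF=(1 − 1713/54775·(0.994100+0.953600+0.920700+0.907100+0.873300))/(1+1713/54775) = 8287/10000 ≈ 0.828700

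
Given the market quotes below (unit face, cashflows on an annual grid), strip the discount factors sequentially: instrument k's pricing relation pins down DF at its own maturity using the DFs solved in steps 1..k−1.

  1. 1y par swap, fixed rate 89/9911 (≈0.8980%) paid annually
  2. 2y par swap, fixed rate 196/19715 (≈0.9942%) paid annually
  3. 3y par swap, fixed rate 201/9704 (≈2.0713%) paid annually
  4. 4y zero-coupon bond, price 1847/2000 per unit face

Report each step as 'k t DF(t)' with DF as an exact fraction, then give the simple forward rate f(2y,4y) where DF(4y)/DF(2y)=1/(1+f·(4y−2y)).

1 1 9911/10000
2 2 2451/2500
3 3 9397/10000
4 4 1847/2000
f(2y,4y) = ((2451/2500)/(1847/2000) − 1)/(2) = 569/18470 ≈ 3.0807%

step 1 [1y] swap r/1=89/9911: DF=(1 − 89/9911·(0))/(1+89/9911) = 9911/10000 ≈ 0.991100
step 2 [2y] swap r/1=196/19715: DF=(1 − 196/19715·(0.991100))/(1+196/19715) = 2451/2500 ≈ 0.980400
step 3 [3y] swap r/1=201/9704: DF=(1 − 201/9704·(0.991100+0.980400))/(1+201/9704) = 9397/10000 ≈ 0.939700
step 4 [4y] zero: DF = P = 1847/2000 ≈ 0.923500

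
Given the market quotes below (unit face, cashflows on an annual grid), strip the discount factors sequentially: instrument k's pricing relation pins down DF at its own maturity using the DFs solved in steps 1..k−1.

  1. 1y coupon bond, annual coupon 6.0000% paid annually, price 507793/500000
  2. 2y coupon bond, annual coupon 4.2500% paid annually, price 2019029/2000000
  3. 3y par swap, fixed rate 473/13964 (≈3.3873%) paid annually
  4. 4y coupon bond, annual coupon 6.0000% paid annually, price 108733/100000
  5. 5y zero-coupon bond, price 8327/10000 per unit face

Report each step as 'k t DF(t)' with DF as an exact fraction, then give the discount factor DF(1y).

1 1 9581/10000
2 2 9293/10000
3 3 4527/5000
4 4 8677/10000
5 5 8327/10000
DF(1y) = 9581/10000 ≈ 0.958100

step 1 [1y] bond c/1=3/50: DF=(507793/500000 − 3/50·(0))/(1+3/50) = 9581/10000 ≈ 0.958100
step 2 [2y] bond c/1=17/400: DF=(2019029/2000000 − 17/400·(0.958100))/(1+17/400) = 9293/10000 ≈ 0.929300
step 3 [3y] swap r/1=473/13964: DF=(1 − 473/13964·(0.958100+0.929300))/(1+473/13964) = 4527/5000 ≈ 0.905400
step 4 [4y] bond c/1=3/50: DF=(108733/100000 − 3/50·(0.958100+0.929300+0.905400))/(1+3/50) = 8677/10000 ≈ 0.867700
step 5 [5y] zero: DF = P = 8327/10000 ≈ 0.832700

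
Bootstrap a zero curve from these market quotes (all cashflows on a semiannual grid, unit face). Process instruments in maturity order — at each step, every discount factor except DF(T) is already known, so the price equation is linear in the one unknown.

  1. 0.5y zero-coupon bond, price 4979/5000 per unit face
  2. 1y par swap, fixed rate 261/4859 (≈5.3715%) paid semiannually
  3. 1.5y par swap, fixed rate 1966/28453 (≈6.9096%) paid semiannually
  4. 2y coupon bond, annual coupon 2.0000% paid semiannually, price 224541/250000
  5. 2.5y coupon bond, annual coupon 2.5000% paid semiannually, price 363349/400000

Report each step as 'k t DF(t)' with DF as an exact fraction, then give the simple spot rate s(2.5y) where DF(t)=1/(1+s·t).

1 1/2 4979/5000
2 1 4739/5000
3 3/2 9017/10000
4 2 8611/10000
5 5/2 4257/5000
s(2.5y) = (1/(4257/5000) − 1)/(5/2) = 1486/21285 ≈ 6.9814%

step 1 [0.5y] zero: DF = P = 4979/5000 ≈ 0.995800
step 2 [1y] swap r/2=261/9718: DF=(1 − 261/9718·(0.995800))/(1+261/9718) = 4739/5000 ≈ 0.947800
step 3 [1.5y] swap r/2=983/28453: DF=(1 − 983/28453·(0.995800+0.947800))/(1+983/28453) = 9017/10000 ≈ 0.901700
step 4 [2y] bond c/2=1/100: DF=(224541/250000 − 1/100·(0.995800+0.947800+0.901700))/(1+1/100) = 8611/10000 ≈ 0.861100
step 5 [2.5y] bond c/2=1/80: DF=(363349/400000 − 1/80·(0.995800+0.947800+0.901700+0.861100))/(1+1/80) = 4257/5000 ≈ 0.851400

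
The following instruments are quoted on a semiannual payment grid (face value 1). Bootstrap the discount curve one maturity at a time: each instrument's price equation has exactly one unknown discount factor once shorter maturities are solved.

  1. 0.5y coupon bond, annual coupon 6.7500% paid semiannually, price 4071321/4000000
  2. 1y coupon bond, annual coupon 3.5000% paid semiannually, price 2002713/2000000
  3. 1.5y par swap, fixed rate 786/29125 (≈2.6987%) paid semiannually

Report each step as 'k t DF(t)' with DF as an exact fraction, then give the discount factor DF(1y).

1 1/2 4923/5000
2 1 1209/1250
3 3/2 9607/10000
DF(1y) = 1209/1250 ≈ 0.967200

step 1 [0.5y] bond c/2=27/800: DF=(4071321/4000000 − 27/800·(0))/(1+27/800) = 4923/5000 ≈ 0.984600
step 2 [1y] bond c/2=7/400: DF=(2002713/2000000 − 7/400·(0.984600))/(1+7/400) = 1209/1250 ≈ 0.967200
step 3 [1.5y] swap r/2=393/29125: DF=(1 − 393/29125·(0.984600+0.967200))/(1+393/29125) = 9607/10000 ≈ 0.960700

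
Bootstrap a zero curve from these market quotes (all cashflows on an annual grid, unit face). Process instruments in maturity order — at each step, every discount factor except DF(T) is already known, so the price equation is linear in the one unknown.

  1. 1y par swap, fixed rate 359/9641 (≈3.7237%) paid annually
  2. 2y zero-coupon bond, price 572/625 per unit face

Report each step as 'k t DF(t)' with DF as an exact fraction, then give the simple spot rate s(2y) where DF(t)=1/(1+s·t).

1 1 9641/10000
2 2 572/625
s(2y) = (1/(572/625) − 1)/(2) = 53/1144 ≈ 4.6329%

step 1 [1y] swap r/1=359/9641: DF=(1 − 359/9641·(0))/(1+359/9641) = 9641/10000 ≈ 0.964100
step 2 [2y] zero: DF = P = 572/625 ≈ 0.915200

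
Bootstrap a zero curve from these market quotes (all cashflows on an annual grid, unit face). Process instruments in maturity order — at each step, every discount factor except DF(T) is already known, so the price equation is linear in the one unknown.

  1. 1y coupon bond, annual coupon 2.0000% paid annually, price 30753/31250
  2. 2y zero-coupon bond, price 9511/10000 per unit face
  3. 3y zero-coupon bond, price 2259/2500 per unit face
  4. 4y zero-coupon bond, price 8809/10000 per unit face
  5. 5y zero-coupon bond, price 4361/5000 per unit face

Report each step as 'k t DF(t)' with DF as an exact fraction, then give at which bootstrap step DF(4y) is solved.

step 1 [1y] bond c/1=1/50: DF=(30753/31250 − 1/50·(0))/(1+1/50) = 603/625 ≈ 0.964800
step 2 [2y] zero: DF = P = 9511/10000 ≈ 0.951100
step 3 [3y] zero: DF = P = 2259/2500 ≈ 0.903600
step 4 [4y] zero: DF = P = 8809/10000 ≈ 0.880900
step 5 [5y] zero: DF = P = 4361/5000 ≈ 0.872200

1 1 603/625
2 2 9511/10000
3 3 2259/2500
4 4 8809/10000
5 5 4361/5000
DF(4y) is solved at step 4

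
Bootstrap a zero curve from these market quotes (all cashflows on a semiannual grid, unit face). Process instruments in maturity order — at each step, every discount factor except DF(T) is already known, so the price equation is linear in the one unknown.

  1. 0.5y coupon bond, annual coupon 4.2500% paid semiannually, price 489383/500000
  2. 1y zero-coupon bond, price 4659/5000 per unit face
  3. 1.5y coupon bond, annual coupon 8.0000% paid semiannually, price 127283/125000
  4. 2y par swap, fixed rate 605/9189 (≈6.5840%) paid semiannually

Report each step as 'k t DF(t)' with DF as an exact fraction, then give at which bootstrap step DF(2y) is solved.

1 1/2 599/625
2 1 4659/5000
3 3/2 1133/1250
4 2 879/1000
DF(2y) is solved at step 4

step 1 [0.5y] bond c/2=17/800: DF=(489383/500000 − 17/800·(0))/(1+17/800) = 599/625 ≈ 0.958400
step 2 [1y] zero: DF = P = 4659/5000 ≈ 0.931800
step 3 [1.5y] bond c/2=1/25: DF=(127283/125000 − 1/25·(0.958400+0.931800))/(1+1/25) = 1133/1250 ≈ 0.906400
step 4 [2y] swap r/2=605/18378: DF=(1 − 605/18378·(0.958400+0.931800+0.906400))/(1+605/18378) = 879/1000 ≈ 0.879000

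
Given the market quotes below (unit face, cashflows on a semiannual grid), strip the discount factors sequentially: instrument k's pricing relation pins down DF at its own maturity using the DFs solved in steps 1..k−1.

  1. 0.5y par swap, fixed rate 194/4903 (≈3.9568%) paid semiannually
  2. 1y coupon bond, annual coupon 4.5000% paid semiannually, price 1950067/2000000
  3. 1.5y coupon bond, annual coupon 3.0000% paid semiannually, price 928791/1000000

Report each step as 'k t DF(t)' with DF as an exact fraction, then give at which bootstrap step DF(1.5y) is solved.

step 1 [0.5y] swap r/2=97/4903: DF=(1 − 97/4903·(0))/(1+97/4903) = 4903/5000 ≈ 0.980600
step 2 [1y] bond c/2=9/400: DF=(1950067/2000000 − 9/400·(0.980600))/(1+9/400) = 233/250 ≈ 0.932000
step 3 [1.5y] bond c/2=3/200: DF=(928791/1000000 − 3/200·(0.980600+0.932000))/(1+3/200) = 2217/2500 ≈ 0.886800

1 1/2 4903/5000
2 1 233/250
3 3/2 2217/2500
DF(1.5y) is solved at step 3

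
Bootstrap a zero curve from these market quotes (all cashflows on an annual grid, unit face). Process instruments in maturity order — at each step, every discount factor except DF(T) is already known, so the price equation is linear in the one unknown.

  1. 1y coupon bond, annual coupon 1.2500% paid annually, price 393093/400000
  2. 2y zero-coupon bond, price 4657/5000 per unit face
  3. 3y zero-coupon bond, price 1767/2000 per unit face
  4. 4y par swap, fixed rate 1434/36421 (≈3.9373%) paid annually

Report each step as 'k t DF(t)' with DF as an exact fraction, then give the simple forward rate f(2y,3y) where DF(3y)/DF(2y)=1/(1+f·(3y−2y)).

1 1 4853/5000
2 2 4657/5000
3 3 1767/2000
4 4 4283/5000
f(2y,3y) = ((4657/5000)/(1767/2000) − 1)/(1) = 479/8835 ≈ 5.4216%

step 1 [1y] bond c/1=1/80: DF=(393093/400000 − 1/80·(0))/(1+1/80) = 4853/5000 ≈ 0.970600
step 2 [2y] zero: DF = P = 4657/5000 ≈ 0.931400
step 3 [3y] zero: DF = P = 1767/2000 ≈ 0.883500
step 4 [4y] swap r/1=1434/36421: DF=(1 − 1434/36421·(0.970600+0.931400+0.883500))/(1+1434/36421) = 4283/5000 ≈ 0.856600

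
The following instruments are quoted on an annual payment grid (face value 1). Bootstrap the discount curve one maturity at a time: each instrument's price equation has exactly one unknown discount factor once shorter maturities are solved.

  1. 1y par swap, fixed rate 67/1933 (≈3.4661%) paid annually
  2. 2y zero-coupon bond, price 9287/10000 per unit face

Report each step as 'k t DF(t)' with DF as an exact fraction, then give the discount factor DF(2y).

1 1 1933/2000
2 2 9287/10000
DF(2y) = 9287/10000 ≈ 0.928700

step 1 [1y] swap r/1=67/1933: DF=(1 − 67/1933·(0))/(1+67/1933) = 1933/2000 ≈ 0.966500
step 2 [2y] zero: DF = P = 9287/10000 ≈ 0.928700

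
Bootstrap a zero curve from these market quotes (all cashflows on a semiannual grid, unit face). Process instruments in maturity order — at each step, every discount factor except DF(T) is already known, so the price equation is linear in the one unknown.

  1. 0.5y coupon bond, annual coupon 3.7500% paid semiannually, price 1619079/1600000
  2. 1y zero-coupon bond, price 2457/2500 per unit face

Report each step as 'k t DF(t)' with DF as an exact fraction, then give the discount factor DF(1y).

step 1 [0.5y] bond c/2=3/160: DF=(1619079/1600000 − 3/160·(0))/(1+3/160) = 9933/10000 ≈ 0.993300
step 2 [1y] zero: DF = P = 2457/2500 ≈ 0.982800

1 1/2 9933/10000
2 1 2457/2500
DF(1y) = 2457/2500 ≈ 0.982800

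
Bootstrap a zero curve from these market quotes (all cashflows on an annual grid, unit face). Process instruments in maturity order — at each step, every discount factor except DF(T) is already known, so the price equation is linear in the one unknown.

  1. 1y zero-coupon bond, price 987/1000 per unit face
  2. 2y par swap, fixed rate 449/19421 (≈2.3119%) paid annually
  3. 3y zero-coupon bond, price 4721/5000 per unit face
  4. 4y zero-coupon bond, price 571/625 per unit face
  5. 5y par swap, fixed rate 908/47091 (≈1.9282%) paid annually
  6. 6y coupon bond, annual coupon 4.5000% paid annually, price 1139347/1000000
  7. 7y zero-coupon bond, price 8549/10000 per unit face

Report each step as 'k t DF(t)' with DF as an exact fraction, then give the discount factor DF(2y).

step 1 [1y] zero: DF = P = 987/1000 ≈ 0.987000
step 2 [2y] swap r/1=449/19421: DF=(1 − 449/19421·(0.987000))/(1+449/19421) = 9551/10000 ≈ 0.955100
step 3 [3y] zero: DF = P = 4721/5000 ≈ 0.944200
step 4 [4y] zero: DF = P = 571/625 ≈ 0.913600
step 5 [5y] swap r/1=908/47091: DF=(1 − 908/47091·(0.987000+0.955100+0.944200+0.913600))/(1+908/47091) = 2273/2500 ≈ 0.909200
step 6 [6y] bond c/1=9/200: DF=(1139347/1000000 − 9/200·(0.987000+0.955100+0.944200+0.913600+0.909200))/(1+9/200) = 71/80 ≈ 0.887500
step 7 [7y] zero: DF = P = 8549/10000 ≈ 0.854900

1 1 987/1000
2 2 9551/10000
3 3 4721/5000
4 4 571/625
5 5 2273/2500
6 6 71/80
7 7 8549/10000
DF(2y) = 9551/10000 ≈ 0.955100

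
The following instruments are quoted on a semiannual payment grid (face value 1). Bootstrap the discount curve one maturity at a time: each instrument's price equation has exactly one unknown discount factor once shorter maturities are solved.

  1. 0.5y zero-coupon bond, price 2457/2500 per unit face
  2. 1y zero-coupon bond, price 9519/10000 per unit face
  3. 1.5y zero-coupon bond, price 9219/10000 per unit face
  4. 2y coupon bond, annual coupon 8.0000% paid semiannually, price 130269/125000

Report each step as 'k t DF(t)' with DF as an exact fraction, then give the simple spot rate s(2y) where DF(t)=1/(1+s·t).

1 1/2 2457/2500
2 1 9519/10000
3 3/2 9219/10000
4 2 4461/5000
s(2y) = (1/(4461/5000) − 1)/(2) = 539/8922 ≈ 6.0412%

step 1 [0.5y] zero: DF = P = 2457/2500 ≈ 0.982800
step 2 [1y] zero: DF = P = 9519/10000 ≈ 0.951900
step 3 [1.5y] zero: DF = P = 9219/10000 ≈ 0.921900
step 4 [2y] bond c/2=1/25: DF=(130269/125000 − 1/25·(0.982800+0.951900+0.921900))/(1+1/25) = 4461/5000 ≈ 0.892200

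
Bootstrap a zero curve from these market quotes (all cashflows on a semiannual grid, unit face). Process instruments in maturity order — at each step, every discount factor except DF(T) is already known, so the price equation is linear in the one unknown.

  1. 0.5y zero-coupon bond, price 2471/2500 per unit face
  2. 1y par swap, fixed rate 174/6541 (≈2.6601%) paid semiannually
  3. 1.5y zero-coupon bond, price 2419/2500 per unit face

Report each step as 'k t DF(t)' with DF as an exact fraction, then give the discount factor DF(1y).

step 1 [0.5y] zero: DF = P = 2471/2500 ≈ 0.988400
step 2 [1y] swap r/2=87/6541: DF=(1 − 87/6541·(0.988400))/(1+87/6541) = 9739/10000 ≈ 0.973900
step 3 [1.5y] zero: DF = P = 2419/2500 ≈ 0.967600

1 1/2 2471/2500
2 1 9739/10000
3 3/2 2419/2500
DF(1y) = 9739/10000 ≈ 0.973900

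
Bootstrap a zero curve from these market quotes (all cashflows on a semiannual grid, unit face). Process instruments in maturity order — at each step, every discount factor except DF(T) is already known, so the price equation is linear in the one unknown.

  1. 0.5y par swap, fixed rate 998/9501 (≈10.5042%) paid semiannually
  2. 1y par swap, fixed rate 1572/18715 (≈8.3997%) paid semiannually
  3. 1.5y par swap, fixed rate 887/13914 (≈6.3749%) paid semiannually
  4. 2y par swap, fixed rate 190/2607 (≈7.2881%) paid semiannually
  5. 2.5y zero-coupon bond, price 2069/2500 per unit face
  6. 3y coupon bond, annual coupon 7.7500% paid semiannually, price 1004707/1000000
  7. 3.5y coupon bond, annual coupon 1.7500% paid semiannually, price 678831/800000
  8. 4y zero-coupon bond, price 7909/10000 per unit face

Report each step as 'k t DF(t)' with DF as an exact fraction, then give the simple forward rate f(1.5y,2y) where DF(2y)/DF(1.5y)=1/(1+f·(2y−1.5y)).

step 1 [0.5y] swap r/2=499/9501: DF=(1 − 499/9501·(0))/(1+499/9501) = 9501/10000 ≈ 0.950100
step 2 [1y] swap r/2=786/18715: DF=(1 − 786/18715·(0.950100))/(1+786/18715) = 4607/5000 ≈ 0.921400
step 3 [1.5y] swap r/2=887/27828: DF=(1 − 887/27828·(0.950100+0.921400))/(1+887/27828) = 9113/10000 ≈ 0.911300
step 4 [2y] swap r/2=95/2607: DF=(1 − 95/2607·(0.950100+0.921400+0.911300))/(1+95/2607) = 867/1000 ≈ 0.867000
step 5 [2.5y] zero: DF = P = 2069/2500 ≈ 0.827600
step 6 [3y] bond c/2=31/800: DF=(1004707/1000000 − 31/800·(0.950100+0.921400+0.911300+0.867000+0.827600))/(1+31/800) = 4001/5000 ≈ 0.800200
step 7 [3.5y] bond c/2=7/800: DF=(678831/800000 − 7/800·(0.950100+0.921400+0.911300+0.867000+0.827600+0.800200))/(1+7/800) = 3977/5000 ≈ 0.795400
step 8 [4y] zero: DF = P = 7909/10000 ≈ 0.790900

1 1/2 9501/10000
2 1 4607/5000
3 3/2 9113/10000
4 2 867/1000
5 5/2 2069/2500
6 3 4001/5000
7 7/2 3977/5000
8 4 7909/10000
f(1.5y,2y) = ((9113/10000)/(867/1000) − 1)/(1/2) = 443/4335 ≈ 10.2191%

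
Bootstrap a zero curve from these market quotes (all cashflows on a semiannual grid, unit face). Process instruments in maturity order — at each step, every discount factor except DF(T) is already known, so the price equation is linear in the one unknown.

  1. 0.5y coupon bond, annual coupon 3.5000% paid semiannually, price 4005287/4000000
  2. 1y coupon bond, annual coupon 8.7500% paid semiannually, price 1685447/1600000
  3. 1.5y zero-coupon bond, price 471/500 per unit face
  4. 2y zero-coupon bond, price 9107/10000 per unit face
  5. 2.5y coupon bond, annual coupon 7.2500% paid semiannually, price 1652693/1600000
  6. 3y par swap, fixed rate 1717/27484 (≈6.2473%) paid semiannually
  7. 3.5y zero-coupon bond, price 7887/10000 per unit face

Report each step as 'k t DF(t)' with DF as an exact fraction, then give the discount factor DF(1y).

step 1 [0.5y] bond c/2=7/400: DF=(4005287/4000000 − 7/400·(0))/(1+7/400) = 9841/10000 ≈ 0.984100
step 2 [1y] bond c/2=7/160: DF=(1685447/1600000 − 7/160·(0.984100))/(1+7/160) = 121/125 ≈ 0.968000
step 3 [1.5y] zero: DF = P = 471/500 ≈ 0.942000
step 4 [2y] zero: DF = P = 9107/10000 ≈ 0.910700
step 5 [2.5y] bond c/2=29/800: DF=(1652693/1600000 − 29/800·(0.984100+0.968000+0.942000+0.910700))/(1+29/800) = 8637/10000 ≈ 0.863700
step 6 [3y] swap r/2=1717/54968: DF=(1 − 1717/54968·(0.984100+0.968000+0.942000+0.910700+0.863700))/(1+1717/54968) = 8283/10000 ≈ 0.828300
step 7 [3.5y] zero: DF = P = 7887/10000 ≈ 0.788700

1 1/2 9841/10000
2 1 121/125
3 3/2 471/500
4 2 9107/10000
5 5/2 8637/10000
6 3 8283/10000
7 7/2 7887/10000
DF(1y) = 121/125 ≈ 0.968000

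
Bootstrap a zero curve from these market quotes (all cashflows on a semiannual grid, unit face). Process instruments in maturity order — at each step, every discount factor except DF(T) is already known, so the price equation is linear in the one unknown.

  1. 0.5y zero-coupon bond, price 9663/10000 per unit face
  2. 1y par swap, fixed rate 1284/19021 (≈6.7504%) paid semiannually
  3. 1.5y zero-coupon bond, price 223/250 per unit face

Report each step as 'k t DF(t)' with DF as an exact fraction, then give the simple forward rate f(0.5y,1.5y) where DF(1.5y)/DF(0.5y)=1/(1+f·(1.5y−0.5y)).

step 1 [0.5y] zero: DF = P = 9663/10000 ≈ 0.966300
step 2 [1y] swap r/2=642/19021: DF=(1 − 642/19021·(0.966300))/(1+642/19021) = 4679/5000 ≈ 0.935800
step 3 [1.5y] zero: DF = P = 223/250 ≈ 0.892000

1 1/2 9663/10000
2 1 4679/5000
3 3/2 223/250
f(0.5y,1.5y) = ((9663/10000)/(223/250) − 1)/(1) = 743/8920 ≈ 8.3296%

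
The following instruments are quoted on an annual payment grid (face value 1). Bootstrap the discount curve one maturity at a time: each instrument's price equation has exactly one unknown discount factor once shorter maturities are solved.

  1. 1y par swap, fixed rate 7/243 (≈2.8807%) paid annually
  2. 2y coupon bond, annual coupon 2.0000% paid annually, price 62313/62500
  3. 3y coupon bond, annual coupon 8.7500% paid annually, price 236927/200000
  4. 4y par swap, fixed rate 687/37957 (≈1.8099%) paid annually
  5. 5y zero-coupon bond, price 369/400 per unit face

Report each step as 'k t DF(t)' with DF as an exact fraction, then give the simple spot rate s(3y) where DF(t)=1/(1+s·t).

1 1 243/250
2 2 599/625
3 3 467/500
4 4 9313/10000
5 5 369/400
s(3y) = (1/(467/500) − 1)/(3) = 11/467 ≈ 2.3555%

step 1 [1y] swap r/1=7/243: DF=(1 − 7/243·(0))/(1+7/243) = 243/250 ≈ 0.972000
step 2 [2y] bond c/1=1/50: DF=(62313/62500 − 1/50·(0.972000))/(1+1/50) = 599/625 ≈ 0.958400
step 3 [3y] bond c/1=7/80: DF=(236927/200000 − 7/80·(0.972000+0.958400))/(1+7/80) = 467/500 ≈ 0.934000
step 4 [4y] swap r/1=687/37957: DF=(1 − 687/37957·(0.972000+0.958400+0.934000))/(1+687/37957) = 9313/10000 ≈ 0.931300
step 5 [5y] zero: DF = P = 369/400 ≈ 0.922500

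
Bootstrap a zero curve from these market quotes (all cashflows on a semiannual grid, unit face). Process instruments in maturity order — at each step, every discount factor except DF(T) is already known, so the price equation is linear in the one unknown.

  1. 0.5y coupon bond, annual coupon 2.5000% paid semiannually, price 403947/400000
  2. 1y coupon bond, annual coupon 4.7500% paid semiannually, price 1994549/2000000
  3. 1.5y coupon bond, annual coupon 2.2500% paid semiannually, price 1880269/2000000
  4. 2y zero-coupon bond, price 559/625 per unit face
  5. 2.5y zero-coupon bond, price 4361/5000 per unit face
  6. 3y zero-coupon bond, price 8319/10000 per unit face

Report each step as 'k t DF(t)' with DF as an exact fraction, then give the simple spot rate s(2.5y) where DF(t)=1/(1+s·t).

1 1/2 4987/5000
2 1 951/1000
3 3/2 227/250
4 2 559/625
5 5/2 4361/5000
6 3 8319/10000
s(2.5y) = (1/(4361/5000) − 1)/(5/2) = 1278/21805 ≈ 5.8610%

step 1 [0.5y] bond c/2=1/80: DF=(403947/400000 − 1/80·(0))/(1+1/80) = 4987/5000 ≈ 0.997400
step 2 [1y] bond c/2=19/800: DF=(1994549/2000000 − 19/800·(0.997400))/(1+19/800) = 951/1000 ≈ 0.951000
step 3 [1.5y] bond c/2=9/800: DF=(1880269/2000000 − 9/800·(0.997400+0.951000))/(1+9/800) = 227/250 ≈ 0.908000
step 4 [2y] zero: DF = P = 559/625 ≈ 0.894400
step 5 [2.5y] zero: DF = P = 4361/5000 ≈ 0.872200
step 6 [3y] zero: DF = P = 8319/10000 ≈ 0.831900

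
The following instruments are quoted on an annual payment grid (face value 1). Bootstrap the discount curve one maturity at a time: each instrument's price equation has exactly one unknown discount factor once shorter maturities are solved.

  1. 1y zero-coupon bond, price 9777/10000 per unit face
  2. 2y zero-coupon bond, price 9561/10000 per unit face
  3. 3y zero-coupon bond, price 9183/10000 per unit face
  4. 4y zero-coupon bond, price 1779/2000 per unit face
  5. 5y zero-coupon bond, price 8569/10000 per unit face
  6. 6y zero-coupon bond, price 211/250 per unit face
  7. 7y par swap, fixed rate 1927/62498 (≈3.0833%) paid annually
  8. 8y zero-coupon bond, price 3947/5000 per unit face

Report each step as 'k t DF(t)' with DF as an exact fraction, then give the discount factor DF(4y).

1 1 9777/10000
2 2 9561/10000
3 3 9183/10000
4 4 1779/2000
5 5 8569/10000
6 6 211/250
7 7 8073/10000
8 8 3947/5000
DF(4y) = 1779/2000 ≈ 0.889500

step 1 [1y] zero: DF = P = 9777/10000 ≈ 0.977700
step 2 [2y] zero: DF = P = 9561/10000 ≈ 0.956100
step 3 [3y] zero: DF = P = 9183/10000 ≈ 0.918300
step 4 [4y] zero: DF = P = 1779/2000 ≈ 0.889500
step 5 [5y] zero: DF = P = 8569/10000 ≈ 0.856900
step 6 [6y] zero: DF = P = 211/250 ≈ 0.844000
step 7 [7y] swap r/1=1927/62498: DF=(1 − 1927/62498·(0.977700+0.956100+0.918300+0.889500+0.856900+0.844000))/(1+1927/62498) = 8073/10000 ≈ 0.807300
step 8 [8y] zero: DF = P = 3947/5000 ≈ 0.789400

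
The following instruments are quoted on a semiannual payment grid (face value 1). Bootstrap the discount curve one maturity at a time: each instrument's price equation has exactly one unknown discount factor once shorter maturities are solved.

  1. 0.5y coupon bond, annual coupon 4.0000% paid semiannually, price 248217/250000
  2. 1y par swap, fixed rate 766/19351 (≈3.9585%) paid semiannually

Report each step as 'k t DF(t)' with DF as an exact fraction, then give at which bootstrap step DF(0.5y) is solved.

step 1 [0.5y] bond c/2=1/50: DF=(248217/250000 − 1/50·(0))/(1+1/50) = 4867/5000 ≈ 0.973400
step 2 [1y] swap r/2=383/19351: DF=(1 − 383/19351·(0.973400))/(1+383/19351) = 9617/10000 ≈ 0.961700

1 1/2 4867/5000
2 1 9617/10000
DF(0.5y) is solved at step 1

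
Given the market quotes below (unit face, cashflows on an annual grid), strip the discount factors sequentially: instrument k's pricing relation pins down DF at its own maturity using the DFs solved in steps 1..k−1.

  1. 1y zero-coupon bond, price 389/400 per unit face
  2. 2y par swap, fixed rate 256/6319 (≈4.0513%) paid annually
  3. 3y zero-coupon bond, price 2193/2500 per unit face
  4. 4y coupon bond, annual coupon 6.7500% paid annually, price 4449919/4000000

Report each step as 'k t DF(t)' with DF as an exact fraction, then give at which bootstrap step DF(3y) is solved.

1 1 389/400
2 2 577/625
3 3 2193/2500
4 4 2167/2500
DF(3y) is solved at step 3

step 1 [1y] zero: DF = P = 389/400 ≈ 0.972500
step 2 [2y] swap r/1=256/6319: DF=(1 − 256/6319·(0.972500))/(1+256/6319) = 577/625 ≈ 0.923200
step 3 [3y] zero: DF = P = 2193/2500 ≈ 0.877200
step 4 [4y] bond c/1=27/400: DF=(4449919/4000000 − 27/400·(0.972500+0.923200+0.877200))/(1+27/400) = 2167/2500 ≈ 0.866800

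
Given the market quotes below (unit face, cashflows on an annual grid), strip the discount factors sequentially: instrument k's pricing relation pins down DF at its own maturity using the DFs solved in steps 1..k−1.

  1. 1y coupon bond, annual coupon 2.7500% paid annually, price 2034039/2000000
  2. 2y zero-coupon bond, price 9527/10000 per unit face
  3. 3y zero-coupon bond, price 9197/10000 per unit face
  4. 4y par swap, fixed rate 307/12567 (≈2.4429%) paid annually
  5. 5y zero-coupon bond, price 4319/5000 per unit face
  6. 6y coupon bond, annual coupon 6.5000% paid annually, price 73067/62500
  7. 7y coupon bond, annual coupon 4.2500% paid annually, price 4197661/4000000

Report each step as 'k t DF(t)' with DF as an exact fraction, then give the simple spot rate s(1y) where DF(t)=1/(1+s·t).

step 1 [1y] bond c/1=11/400: DF=(2034039/2000000 − 11/400·(0))/(1+11/400) = 4949/5000 ≈ 0.989800
step 2 [2y] zero: DF = P = 9527/10000 ≈ 0.952700
step 3 [3y] zero: DF = P = 9197/10000 ≈ 0.919700
step 4 [4y] swap r/1=307/12567: DF=(1 − 307/12567·(0.989800+0.952700+0.919700))/(1+307/12567) = 9079/10000 ≈ 0.907900
step 5 [5y] zero: DF = P = 4319/5000 ≈ 0.863800
step 6 [6y] bond c/1=13/200: DF=(73067/62500 − 13/200·(0.989800+0.952700+0.919700+0.907900+0.863800))/(1+13/200) = 8149/10000 ≈ 0.814900
step 7 [7y] bond c/1=17/400: DF=(4197661/4000000 − 17/400·(0.989800+0.952700+0.919700+0.907900+0.863800+0.814900))/(1+17/400) = 1569/2000 ≈ 0.784500

1 1 4949/5000
2 2 9527/10000
3 3 9197/10000
4 4 9079/10000
5 5 4319/5000
6 6 8149/10000
7 7 1569/2000
s(1y) = (1/(4949/5000) − 1)/(1) = 51/4949 ≈ 1.0305%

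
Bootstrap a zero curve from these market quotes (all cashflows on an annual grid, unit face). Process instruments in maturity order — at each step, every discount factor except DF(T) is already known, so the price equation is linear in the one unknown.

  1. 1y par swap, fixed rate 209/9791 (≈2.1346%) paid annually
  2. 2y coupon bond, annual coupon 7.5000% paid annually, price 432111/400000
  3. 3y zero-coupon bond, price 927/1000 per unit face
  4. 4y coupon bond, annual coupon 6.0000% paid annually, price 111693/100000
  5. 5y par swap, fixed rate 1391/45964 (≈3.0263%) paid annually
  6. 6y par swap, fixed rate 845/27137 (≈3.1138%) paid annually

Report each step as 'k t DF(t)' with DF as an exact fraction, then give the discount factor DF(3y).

1 1 9791/10000
2 2 4683/5000
3 3 927/1000
4 4 558/625
5 5 8609/10000
6 6 831/1000
DF(3y) = 927/1000 ≈ 0.927000

step 1 [1y] swap r/1=209/9791: DF=(1 − 209/9791·(0))/(1+209/9791) = 9791/10000 ≈ 0.979100
step 2 [2y] bond c/1=3/40: DF=(432111/400000 − 3/40·(0.979100))/(1+3/40) = 4683/5000 ≈ 0.936600
step 3 [3y] zero: DF = P = 927/1000 ≈ 0.927000
step 4 [4y] bond c/1=3/50: DF=(111693/100000 − 3/50·(0.979100+0.936600+0.927000))/(1+3/50) = 558/625 ≈ 0.892800
step 5 [5y] swap r/1=1391/45964: DF=(1 − 1391/45964·(0.979100+0.936600+0.927000+0.892800))/(1+1391/45964) = 8609/10000 ≈ 0.860900
step 6 [6y] swap r/1=845/27137: DF=(1 − 845/27137·(0.979100+0.936600+0.927000+0.892800+0.860900))/(1+845/27137) = 831/1000 ≈ 0.831000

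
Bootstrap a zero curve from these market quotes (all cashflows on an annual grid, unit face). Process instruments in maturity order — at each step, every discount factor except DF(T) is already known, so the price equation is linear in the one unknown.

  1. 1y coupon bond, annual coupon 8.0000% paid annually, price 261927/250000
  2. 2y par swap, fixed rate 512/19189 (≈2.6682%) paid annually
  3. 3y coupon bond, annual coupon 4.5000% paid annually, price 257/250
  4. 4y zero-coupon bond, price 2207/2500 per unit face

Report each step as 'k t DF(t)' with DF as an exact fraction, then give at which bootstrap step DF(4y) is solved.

1 1 9701/10000
2 2 593/625
3 3 9011/10000
4 4 2207/2500
DF(4y) is solved at step 4

step 1 [1y] bond c/1=2/25: DF=(261927/250000 − 2/25·(0))/(1+2/25) = 9701/10000 ≈ 0.970100
step 2 [2y] swap r/1=512/19189: DF=(1 − 512/19189·(0.970100))/(1+512/19189) = 593/625 ≈ 0.948800
step 3 [3y] bond c/1=9/200: DF=(257/250 − 9/200·(0.970100+0.948800))/(1+9/200) = 9011/10000 ≈ 0.901100
step 4 [4y] zero: DF = P = 2207/2500 ≈ 0.882800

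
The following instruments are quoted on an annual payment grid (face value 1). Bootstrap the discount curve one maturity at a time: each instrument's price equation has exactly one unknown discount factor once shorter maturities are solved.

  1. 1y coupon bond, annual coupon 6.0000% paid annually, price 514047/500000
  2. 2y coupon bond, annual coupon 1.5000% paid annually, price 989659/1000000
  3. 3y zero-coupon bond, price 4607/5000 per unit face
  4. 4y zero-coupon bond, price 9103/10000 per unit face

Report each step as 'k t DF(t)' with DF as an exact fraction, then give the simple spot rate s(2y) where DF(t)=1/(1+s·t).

1 1 9699/10000
2 2 9607/10000
3 3 4607/5000
4 4 9103/10000
s(2y) = (1/(9607/10000) − 1)/(2) = 393/19214 ≈ 2.0454%

step 1 [1y] bond c/1=3/50: DF=(514047/500000 − 3/50·(0))/(1+3/50) = 9699/10000 ≈ 0.969900
step 2 [2y] bond c/1=3/200: DF=(989659/1000000 − 3/200·(0.969900))/(1+3/200) = 9607/10000 ≈ 0.960700
step 3 [3y] zero: DF = P = 4607/5000 ≈ 0.921400
step 4 [4y] zero: DF = P = 9103/10000 ≈ 0.910300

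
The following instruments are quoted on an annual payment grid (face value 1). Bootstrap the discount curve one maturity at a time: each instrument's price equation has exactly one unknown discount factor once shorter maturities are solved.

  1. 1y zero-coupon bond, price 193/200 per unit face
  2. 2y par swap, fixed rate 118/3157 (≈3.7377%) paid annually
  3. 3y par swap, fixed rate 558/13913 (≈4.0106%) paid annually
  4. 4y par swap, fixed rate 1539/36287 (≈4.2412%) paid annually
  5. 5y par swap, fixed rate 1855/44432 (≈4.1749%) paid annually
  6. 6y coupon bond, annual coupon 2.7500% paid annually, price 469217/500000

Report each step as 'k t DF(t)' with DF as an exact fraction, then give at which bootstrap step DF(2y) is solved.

1 1 193/200
2 2 2323/2500
3 3 2221/2500
4 4 8461/10000
5 5 1629/2000
6 6 993/1250
DF(2y) is solved at step 2

step 1 [1y] zero: DF = P = 193/200 ≈ 0.965000
step 2 [2y] swap r/1=118/3157: DF=(1 − 118/3157·(0.965000))/(1+118/3157) = 2323/2500 ≈ 0.929200
step 3 [3y] swap r/1=558/13913: DF=(1 − 558/13913·(0.965000+0.929200))/(1+558/13913) = 2221/2500 ≈ 0.888400
step 4 [4y] swap r/1=1539/36287: DF=(1 − 1539/36287·(0.965000+0.929200+0.888400))/(1+1539/36287) = 8461/10000 ≈ 0.846100
step 5 [5y] swap r/1=1855/44432: DF=(1 − 1855/44432·(0.965000+0.929200+0.888400+0.846100))/(1+1855/44432) = 1629/2000 ≈ 0.814500
step 6 [6y] bond c/1=11/400: DF=(469217/500000 − 11/400·(0.965000+0.929200+0.888400+0.846100+0.814500))/(1+11/400) = 993/1250 ≈ 0.794400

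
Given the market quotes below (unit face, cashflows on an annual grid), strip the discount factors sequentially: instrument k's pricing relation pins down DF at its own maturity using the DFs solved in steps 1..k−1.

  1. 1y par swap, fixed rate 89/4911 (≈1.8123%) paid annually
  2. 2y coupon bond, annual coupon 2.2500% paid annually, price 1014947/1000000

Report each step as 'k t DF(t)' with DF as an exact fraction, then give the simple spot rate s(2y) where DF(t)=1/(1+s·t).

1 1 4911/5000
2 2 971/1000
s(2y) = (1/(971/1000) − 1)/(2) = 29/1942 ≈ 1.4933%

step 1 [1y] swap r/1=89/4911: DF=(1 − 89/4911·(0))/(1+89/4911) = 4911/5000 ≈ 0.982200
step 2 [2y] bond c/1=9/400: DF=(1014947/1000000 − 9/400·(0.982200))/(1+9/400) = 971/1000 ≈ 0.971000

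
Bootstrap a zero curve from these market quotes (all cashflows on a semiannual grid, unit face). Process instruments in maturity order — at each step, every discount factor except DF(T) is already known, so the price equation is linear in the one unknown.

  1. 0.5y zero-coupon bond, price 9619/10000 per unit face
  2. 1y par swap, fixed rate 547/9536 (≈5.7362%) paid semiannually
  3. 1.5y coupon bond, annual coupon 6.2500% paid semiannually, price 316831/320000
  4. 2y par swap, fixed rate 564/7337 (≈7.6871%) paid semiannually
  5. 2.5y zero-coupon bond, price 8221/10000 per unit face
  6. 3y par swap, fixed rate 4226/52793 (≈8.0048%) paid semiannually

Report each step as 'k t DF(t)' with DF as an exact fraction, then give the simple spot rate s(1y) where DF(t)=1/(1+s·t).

step 1 [0.5y] zero: DF = P = 9619/10000 ≈ 0.961900
step 2 [1y] swap r/2=547/19072: DF=(1 − 547/19072·(0.961900))/(1+547/19072) = 9453/10000 ≈ 0.945300
step 3 [1.5y] bond c/2=1/32: DF=(316831/320000 − 1/32·(0.961900+0.945300))/(1+1/32) = 9023/10000 ≈ 0.902300
step 4 [2y] swap r/2=282/7337: DF=(1 − 282/7337·(0.961900+0.945300+0.902300))/(1+282/7337) = 859/1000 ≈ 0.859000
step 5 [2.5y] zero: DF = P = 8221/10000 ≈ 0.822100
step 6 [3y] swap r/2=2113/52793: DF=(1 − 2113/52793·(0.961900+0.945300+0.902300+0.859000+0.822100))/(1+2113/52793) = 7887/10000 ≈ 0.788700

1 1/2 9619/10000
2 1 9453/10000
3 3/2 9023/10000
4 2 859/1000
5 5/2 8221/10000
6 3 7887/10000
s(1y) = (1/(9453/10000) − 1)/(1) = 547/9453 ≈ 5.7865%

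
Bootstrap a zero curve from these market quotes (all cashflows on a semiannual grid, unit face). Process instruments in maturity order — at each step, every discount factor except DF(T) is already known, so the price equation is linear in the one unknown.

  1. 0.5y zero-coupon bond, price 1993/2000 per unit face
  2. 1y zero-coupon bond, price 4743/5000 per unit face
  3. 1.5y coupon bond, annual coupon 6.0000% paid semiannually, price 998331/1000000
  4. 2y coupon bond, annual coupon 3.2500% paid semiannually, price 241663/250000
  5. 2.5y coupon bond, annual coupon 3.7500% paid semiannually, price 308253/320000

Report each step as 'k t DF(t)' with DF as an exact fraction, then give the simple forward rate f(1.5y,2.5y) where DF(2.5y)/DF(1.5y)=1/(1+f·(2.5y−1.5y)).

step 1 [0.5y] zero: DF = P = 1993/2000 ≈ 0.996500
step 2 [1y] zero: DF = P = 4743/5000 ≈ 0.948600
step 3 [1.5y] bond c/2=3/100: DF=(998331/1000000 − 3/100·(0.996500+0.948600))/(1+3/100) = 4563/5000 ≈ 0.912600
step 4 [2y] bond c/2=13/800: DF=(241663/250000 − 13/800·(0.996500+0.948600+0.912600))/(1+13/800) = 1811/2000 ≈ 0.905500
step 5 [2.5y] bond c/2=3/160: DF=(308253/320000 − 3/160·(0.996500+0.948600+0.912600+0.905500))/(1+3/160) = 8763/10000 ≈ 0.876300

1 1/2 1993/2000
2 1 4743/5000
3 3/2 4563/5000
4 2 1811/2000
5 5/2 8763/10000
f(1.5y,2.5y) = ((4563/5000)/(8763/10000) − 1)/(1) = 121/2921 ≈ 4.1424%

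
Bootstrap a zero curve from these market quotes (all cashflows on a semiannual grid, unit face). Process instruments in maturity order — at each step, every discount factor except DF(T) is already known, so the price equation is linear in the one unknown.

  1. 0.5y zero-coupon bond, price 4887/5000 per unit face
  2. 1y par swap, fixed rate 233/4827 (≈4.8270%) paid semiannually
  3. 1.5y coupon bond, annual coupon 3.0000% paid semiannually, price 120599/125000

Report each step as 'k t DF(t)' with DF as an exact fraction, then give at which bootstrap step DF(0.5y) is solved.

1 1/2 4887/5000
2 1 4767/5000
3 3/2 461/500
DF(0.5y) is solved at step 1

step 1 [0.5y] zero: DF = P = 4887/5000 ≈ 0.977400
step 2 [1y] swap r/2=233/9654: DF=(1 − 233/9654·(0.977400))/(1+233/9654) = 4767/5000 ≈ 0.953400
step 3 [1.5y] bond c/2=3/200: DF=(120599/125000 − 3/200·(0.977400+0.953400))/(1+3/200) = 461/500 ≈ 0.922000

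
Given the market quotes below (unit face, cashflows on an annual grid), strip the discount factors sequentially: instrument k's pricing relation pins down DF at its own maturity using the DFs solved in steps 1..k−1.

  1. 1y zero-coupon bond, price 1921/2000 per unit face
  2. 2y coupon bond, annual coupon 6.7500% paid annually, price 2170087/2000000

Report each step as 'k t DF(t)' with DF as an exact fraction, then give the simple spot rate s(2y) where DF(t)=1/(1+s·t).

1 1 1921/2000
2 2 9557/10000
s(2y) = (1/(9557/10000) − 1)/(2) = 443/19114 ≈ 2.3177%

step 1 [1y] zero: DF = P = 1921/2000 ≈ 0.960500
step 2 [2y] bond c/1=27/400: DF=(2170087/2000000 − 27/400·(0.960500))/(1+27/400) = 9557/10000 ≈ 0.955700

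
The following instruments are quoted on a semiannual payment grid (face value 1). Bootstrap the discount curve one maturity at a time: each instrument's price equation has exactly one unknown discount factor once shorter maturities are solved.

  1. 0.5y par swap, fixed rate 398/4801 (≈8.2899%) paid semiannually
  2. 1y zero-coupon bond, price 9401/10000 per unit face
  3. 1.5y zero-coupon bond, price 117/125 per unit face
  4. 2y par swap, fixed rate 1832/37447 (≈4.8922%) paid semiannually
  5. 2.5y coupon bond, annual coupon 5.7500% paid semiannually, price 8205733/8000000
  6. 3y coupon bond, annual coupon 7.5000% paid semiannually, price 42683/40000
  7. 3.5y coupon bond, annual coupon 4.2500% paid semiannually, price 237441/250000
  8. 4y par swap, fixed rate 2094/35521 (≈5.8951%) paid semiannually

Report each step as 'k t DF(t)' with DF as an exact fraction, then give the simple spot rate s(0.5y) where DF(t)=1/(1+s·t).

1 1/2 4801/5000
2 1 9401/10000
3 3/2 117/125
4 2 2271/2500
5 5/2 2231/2500
6 3 8609/10000
7 7/2 2039/2500
8 4 3953/5000
s(0.5y) = (1/(4801/5000) − 1)/(1/2) = 398/4801 ≈ 8.2899%

step 1 [0.5y] swap r/2=199/4801: DF=(1 − 199/4801·(0))/(1+199/4801) = 4801/5000 ≈ 0.960200
step 2 [1y] zero: DF = P = 9401/10000 ≈ 0.940100
step 3 [1.5y] zero: DF = P = 117/125 ≈ 0.936000
step 4 [2y] swap r/2=916/37447: DF=(1 − 916/37447·(0.960200+0.940100+0.936000))/(1+916/37447) = 2271/2500 ≈ 0.908400
step 5 [2.5y] bond c/2=23/800: DF=(8205733/8000000 − 23/800·(0.960200+0.940100+0.936000+0.908400))/(1+23/800) = 2231/2500 ≈ 0.892400
step 6 [3y] bond c/2=3/80: DF=(42683/40000 − 3/80·(0.960200+0.940100+0.936000+0.908400+0.892400))/(1+3/80) = 8609/10000 ≈ 0.860900
step 7 [3.5y] bond c/2=17/800: DF=(237441/250000 − 17/800·(0.960200+0.940100+0.936000+0.908400+0.892400+0.860900))/(1+17/800) = 2039/2500 ≈ 0.815600
step 8 [4y] swap r/2=1047/35521: DF=(1 − 1047/35521·(0.960200+0.940100+0.936000+0.908400+0.892400+0.860900+0.815600))/(1+1047/35521) = 3953/5000 ≈ 0.790600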